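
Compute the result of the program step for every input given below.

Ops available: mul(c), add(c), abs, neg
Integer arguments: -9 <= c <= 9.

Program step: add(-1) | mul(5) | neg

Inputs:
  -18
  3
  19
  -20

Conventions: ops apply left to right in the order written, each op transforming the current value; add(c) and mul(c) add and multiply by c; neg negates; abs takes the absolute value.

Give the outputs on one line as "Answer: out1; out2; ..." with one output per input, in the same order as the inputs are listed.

95; -10; -90; 105

Execution, op by op:
  -18 -> -19 -> -95 -> 95
  3 -> 2 -> 10 -> -10
  19 -> 18 -> 90 -> -90
  -20 -> -21 -> -105 -> 105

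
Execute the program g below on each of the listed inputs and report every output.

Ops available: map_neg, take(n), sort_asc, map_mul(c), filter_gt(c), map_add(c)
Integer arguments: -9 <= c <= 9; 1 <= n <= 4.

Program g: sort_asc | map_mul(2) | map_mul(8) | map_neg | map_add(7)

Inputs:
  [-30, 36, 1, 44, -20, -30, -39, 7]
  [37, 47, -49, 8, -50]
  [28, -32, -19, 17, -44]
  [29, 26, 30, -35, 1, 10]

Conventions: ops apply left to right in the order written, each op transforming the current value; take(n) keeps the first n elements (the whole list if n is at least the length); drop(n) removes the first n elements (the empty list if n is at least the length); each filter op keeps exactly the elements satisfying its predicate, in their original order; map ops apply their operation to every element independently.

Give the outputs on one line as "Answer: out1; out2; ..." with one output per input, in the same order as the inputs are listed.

Execution, op by op:
  [-30, 36, 1, 44, -20, -30, -39, 7] -> [-39, -30, -30, -20, 1, 7, 36, 44] -> [-78, -60, -60, -40, 2, 14, 72, 88] -> [-624, -480, -480, -320, 16, 112, 576, 704] -> [624, 480, 480, 320, -16, -112, -576, -704] -> [631, 487, 487, 327, -9, -105, -569, -697]
  [37, 47, -49, 8, -50] -> [-50, -49, 8, 37, 47] -> [-100, -98, 16, 74, 94] -> [-800, -784, 128, 592, 752] -> [800, 784, -128, -592, -752] -> [807, 791, -121, -585, -745]
  [28, -32, -19, 17, -44] -> [-44, -32, -19, 17, 28] -> [-88, -64, -38, 34, 56] -> [-704, -512, -304, 272, 448] -> [704, 512, 304, -272, -448] -> [711, 519, 311, -265, -441]
  [29, 26, 30, -35, 1, 10] -> [-35, 1, 10, 26, 29, 30] -> [-70, 2, 20, 52, 58, 60] -> [-560, 16, 160, 416, 464, 480] -> [560, -16, -160, -416, -464, -480] -> [567, -9, -153, -409, -457, -473]

[631, 487, 487, 327, -9, -105, -569, -697]; [807, 791, -121, -585, -745]; [711, 519, 311, -265, -441]; [567, -9, -153, -409, -457, -473]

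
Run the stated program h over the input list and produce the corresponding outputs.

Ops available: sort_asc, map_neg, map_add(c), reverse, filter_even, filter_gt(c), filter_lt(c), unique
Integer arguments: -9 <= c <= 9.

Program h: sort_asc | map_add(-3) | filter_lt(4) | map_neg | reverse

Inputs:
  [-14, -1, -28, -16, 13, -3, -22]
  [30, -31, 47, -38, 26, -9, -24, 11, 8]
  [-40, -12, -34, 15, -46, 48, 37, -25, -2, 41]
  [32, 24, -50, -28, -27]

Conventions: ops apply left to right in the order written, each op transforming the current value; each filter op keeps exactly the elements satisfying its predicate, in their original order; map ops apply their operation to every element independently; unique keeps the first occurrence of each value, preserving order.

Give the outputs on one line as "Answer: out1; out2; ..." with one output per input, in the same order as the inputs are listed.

[4, 6, 17, 19, 25, 31]; [12, 27, 34, 41]; [5, 15, 28, 37, 43, 49]; [30, 31, 53]

Execution, op by op:
  [-14, -1, -28, -16, 13, -3, -22] -> [-28, -22, -16, -14, -3, -1, 13] -> [-31, -25, -19, -17, -6, -4, 10] -> [-31, -25, -19, -17, -6, -4] -> [31, 25, 19, 17, 6, 4] -> [4, 6, 17, 19, 25, 31]
  [30, -31, 47, -38, 26, -9, -24, 11, 8] -> [-38, -31, -24, -9, 8, 11, 26, 30, 47] -> [-41, -34, -27, -12, 5, 8, 23, 27, 44] -> [-41, -34, -27, -12] -> [41, 34, 27, 12] -> [12, 27, 34, 41]
  [-40, -12, -34, 15, -46, 48, 37, -25, -2, 41] -> [-46, -40, -34, -25, -12, -2, 15, 37, 41, 48] -> [-49, -43, -37, -28, -15, -5, 12, 34, 38, 45] -> [-49, -43, -37, -28, -15, -5] -> [49, 43, 37, 28, 15, 5] -> [5, 15, 28, 37, 43, 49]
  [32, 24, -50, -28, -27] -> [-50, -28, -27, 24, 32] -> [-53, -31, -30, 21, 29] -> [-53, -31, -30] -> [53, 31, 30] -> [30, 31, 53]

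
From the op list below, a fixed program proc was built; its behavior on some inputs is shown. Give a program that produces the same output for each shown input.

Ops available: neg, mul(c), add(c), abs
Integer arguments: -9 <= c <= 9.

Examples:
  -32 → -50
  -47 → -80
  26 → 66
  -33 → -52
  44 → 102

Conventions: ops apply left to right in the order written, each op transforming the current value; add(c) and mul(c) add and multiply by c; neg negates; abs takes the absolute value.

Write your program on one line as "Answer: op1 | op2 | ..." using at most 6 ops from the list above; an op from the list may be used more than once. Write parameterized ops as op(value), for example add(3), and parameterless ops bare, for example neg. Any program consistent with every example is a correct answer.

add(8) | add(-7) | add(-2) | neg | add(-8) | mul(-2)

Check, running the answer program on each example:
  -32 -> -24 -> -31 -> -33 -> 33 -> 25 -> -50
  -47 -> -39 -> -46 -> -48 -> 48 -> 40 -> -80
  26 -> 34 -> 27 -> 25 -> -25 -> -33 -> 66
  -33 -> -25 -> -32 -> -34 -> 34 -> 26 -> -52
  44 -> 52 -> 45 -> 43 -> -43 -> -51 -> 102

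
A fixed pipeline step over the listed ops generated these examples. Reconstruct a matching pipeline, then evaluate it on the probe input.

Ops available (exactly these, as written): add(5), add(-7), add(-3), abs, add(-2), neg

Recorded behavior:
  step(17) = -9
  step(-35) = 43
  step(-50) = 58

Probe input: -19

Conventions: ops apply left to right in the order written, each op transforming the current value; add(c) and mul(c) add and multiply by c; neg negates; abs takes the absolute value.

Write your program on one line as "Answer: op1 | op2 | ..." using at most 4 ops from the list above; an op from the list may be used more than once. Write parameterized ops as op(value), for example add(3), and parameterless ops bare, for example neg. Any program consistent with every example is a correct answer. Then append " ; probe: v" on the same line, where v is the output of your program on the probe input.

add(-3) | neg | add(5) ; probe: 27

Check, running the answer program on each example:
  17 -> 14 -> -14 -> -9
  -35 -> -38 -> 38 -> 43
  -50 -> -53 -> 53 -> 58
  probe: -19 -> -22 -> 22 -> 27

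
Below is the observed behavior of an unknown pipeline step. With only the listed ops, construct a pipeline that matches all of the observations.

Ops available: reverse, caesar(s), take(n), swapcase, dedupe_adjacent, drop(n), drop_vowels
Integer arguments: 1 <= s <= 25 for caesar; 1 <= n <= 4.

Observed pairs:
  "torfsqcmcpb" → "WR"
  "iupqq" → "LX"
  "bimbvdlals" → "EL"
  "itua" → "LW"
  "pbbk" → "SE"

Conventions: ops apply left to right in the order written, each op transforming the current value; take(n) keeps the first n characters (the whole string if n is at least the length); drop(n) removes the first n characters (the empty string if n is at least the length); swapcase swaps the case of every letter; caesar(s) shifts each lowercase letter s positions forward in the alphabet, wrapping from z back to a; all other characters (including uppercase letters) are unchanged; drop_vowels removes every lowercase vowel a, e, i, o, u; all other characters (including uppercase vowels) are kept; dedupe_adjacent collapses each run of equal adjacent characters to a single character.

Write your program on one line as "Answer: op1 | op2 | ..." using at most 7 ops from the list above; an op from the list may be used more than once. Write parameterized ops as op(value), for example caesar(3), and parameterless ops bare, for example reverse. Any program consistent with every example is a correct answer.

take(4) | dedupe_adjacent | caesar(1) | caesar(2) | swapcase | take(2)

Check, running the answer program on each example:
  "torfsqcmcpb" -> "torf" -> "torf" -> "upsg" -> "wrui" -> "WRUI" -> "WR"
  "iupqq" -> "iupq" -> "iupq" -> "jvqr" -> "lxst" -> "LXST" -> "LX"
  "bimbvdlals" -> "bimb" -> "bimb" -> "cjnc" -> "elpe" -> "ELPE" -> "EL"
  "itua" -> "itua" -> "itua" -> "juvb" -> "lwxd" -> "LWXD" -> "LW"
  "pbbk" -> "pbbk" -> "pbk" -> "qcl" -> "sen" -> "SEN" -> "SE"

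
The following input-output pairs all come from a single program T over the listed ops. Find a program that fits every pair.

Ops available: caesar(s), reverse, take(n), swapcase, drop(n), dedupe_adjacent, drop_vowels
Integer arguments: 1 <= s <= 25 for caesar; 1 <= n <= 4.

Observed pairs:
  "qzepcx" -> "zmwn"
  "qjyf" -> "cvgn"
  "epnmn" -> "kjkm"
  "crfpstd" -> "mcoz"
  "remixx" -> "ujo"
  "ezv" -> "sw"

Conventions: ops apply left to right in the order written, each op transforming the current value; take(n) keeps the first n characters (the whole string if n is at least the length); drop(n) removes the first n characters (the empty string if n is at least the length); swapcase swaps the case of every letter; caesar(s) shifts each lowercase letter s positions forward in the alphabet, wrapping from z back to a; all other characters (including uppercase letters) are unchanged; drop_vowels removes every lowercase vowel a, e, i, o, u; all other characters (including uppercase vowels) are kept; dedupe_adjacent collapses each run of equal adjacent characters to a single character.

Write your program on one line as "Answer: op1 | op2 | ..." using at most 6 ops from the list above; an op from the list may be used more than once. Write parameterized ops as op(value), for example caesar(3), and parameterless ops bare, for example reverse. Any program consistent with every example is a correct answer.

drop_vowels | dedupe_adjacent | take(4) | reverse | caesar(23)

Check, running the answer program on each example:
  "qzepcx" -> "qzpcx" -> "qzpcx" -> "qzpc" -> "cpzq" -> "zmwn"
  "qjyf" -> "qjyf" -> "qjyf" -> "qjyf" -> "fyjq" -> "cvgn"
  "epnmn" -> "pnmn" -> "pnmn" -> "pnmn" -> "nmnp" -> "kjkm"
  "crfpstd" -> "crfpstd" -> "crfpstd" -> "crfp" -> "pfrc" -> "mcoz"
  "remixx" -> "rmxx" -> "rmx" -> "rmx" -> "xmr" -> "ujo"
  "ezv" -> "zv" -> "zv" -> "zv" -> "vz" -> "sw"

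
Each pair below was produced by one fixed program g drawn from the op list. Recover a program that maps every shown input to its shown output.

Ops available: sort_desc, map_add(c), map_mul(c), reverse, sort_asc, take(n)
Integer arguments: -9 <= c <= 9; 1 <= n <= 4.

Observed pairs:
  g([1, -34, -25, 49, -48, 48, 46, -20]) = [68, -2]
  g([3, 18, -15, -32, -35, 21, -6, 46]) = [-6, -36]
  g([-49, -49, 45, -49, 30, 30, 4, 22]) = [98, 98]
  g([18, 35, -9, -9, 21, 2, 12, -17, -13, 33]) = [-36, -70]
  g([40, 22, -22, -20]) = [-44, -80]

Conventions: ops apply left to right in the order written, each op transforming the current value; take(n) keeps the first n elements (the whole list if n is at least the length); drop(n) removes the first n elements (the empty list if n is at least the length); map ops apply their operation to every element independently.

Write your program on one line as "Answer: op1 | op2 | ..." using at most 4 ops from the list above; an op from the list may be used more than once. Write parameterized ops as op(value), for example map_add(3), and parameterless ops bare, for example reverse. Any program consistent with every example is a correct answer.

take(2) | map_mul(-2) | sort_asc | sort_desc

Check, running the answer program on each example:
  [1, -34, -25, 49, -48, 48, 46, -20] -> [1, -34] -> [-2, 68] -> [-2, 68] -> [68, -2]
  [3, 18, -15, -32, -35, 21, -6, 46] -> [3, 18] -> [-6, -36] -> [-36, -6] -> [-6, -36]
  [-49, -49, 45, -49, 30, 30, 4, 22] -> [-49, -49] -> [98, 98] -> [98, 98] -> [98, 98]
  [18, 35, -9, -9, 21, 2, 12, -17, -13, 33] -> [18, 35] -> [-36, -70] -> [-70, -36] -> [-36, -70]
  [40, 22, -22, -20] -> [40, 22] -> [-80, -44] -> [-80, -44] -> [-44, -80]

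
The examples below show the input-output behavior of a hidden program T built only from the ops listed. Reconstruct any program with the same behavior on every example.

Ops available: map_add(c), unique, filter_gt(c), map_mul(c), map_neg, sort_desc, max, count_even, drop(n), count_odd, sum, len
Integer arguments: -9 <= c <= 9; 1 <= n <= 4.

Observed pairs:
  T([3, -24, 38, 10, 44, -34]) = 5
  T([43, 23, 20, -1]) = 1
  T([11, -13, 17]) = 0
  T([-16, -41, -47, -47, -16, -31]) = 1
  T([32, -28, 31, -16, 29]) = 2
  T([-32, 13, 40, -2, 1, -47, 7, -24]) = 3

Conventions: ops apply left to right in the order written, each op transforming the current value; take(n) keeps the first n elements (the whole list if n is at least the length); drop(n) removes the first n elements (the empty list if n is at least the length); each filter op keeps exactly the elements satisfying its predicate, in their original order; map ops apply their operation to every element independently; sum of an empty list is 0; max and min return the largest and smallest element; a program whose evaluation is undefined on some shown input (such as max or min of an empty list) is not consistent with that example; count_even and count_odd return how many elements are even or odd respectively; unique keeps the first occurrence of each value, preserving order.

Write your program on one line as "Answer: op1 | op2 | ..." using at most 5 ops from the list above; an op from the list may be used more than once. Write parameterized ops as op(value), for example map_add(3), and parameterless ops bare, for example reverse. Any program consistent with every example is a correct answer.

drop(1) | unique | sort_desc | count_even

Check, running the answer program on each example:
  [3, -24, 38, 10, 44, -34] -> [-24, 38, 10, 44, -34] -> [-24, 38, 10, 44, -34] -> [44, 38, 10, -24, -34] -> 5
  [43, 23, 20, -1] -> [23, 20, -1] -> [23, 20, -1] -> [23, 20, -1] -> 1
  [11, -13, 17] -> [-13, 17] -> [-13, 17] -> [17, -13] -> 0
  [-16, -41, -47, -47, -16, -31] -> [-41, -47, -47, -16, -31] -> [-41, -47, -16, -31] -> [-16, -31, -41, -47] -> 1
  [32, -28, 31, -16, 29] -> [-28, 31, -16, 29] -> [-28, 31, -16, 29] -> [31, 29, -16, -28] -> 2
  [-32, 13, 40, -2, 1, -47, 7, -24] -> [13, 40, -2, 1, -47, 7, -24] -> [13, 40, -2, 1, -47, 7, -24] -> [40, 13, 7, 1, -2, -24, -47] -> 3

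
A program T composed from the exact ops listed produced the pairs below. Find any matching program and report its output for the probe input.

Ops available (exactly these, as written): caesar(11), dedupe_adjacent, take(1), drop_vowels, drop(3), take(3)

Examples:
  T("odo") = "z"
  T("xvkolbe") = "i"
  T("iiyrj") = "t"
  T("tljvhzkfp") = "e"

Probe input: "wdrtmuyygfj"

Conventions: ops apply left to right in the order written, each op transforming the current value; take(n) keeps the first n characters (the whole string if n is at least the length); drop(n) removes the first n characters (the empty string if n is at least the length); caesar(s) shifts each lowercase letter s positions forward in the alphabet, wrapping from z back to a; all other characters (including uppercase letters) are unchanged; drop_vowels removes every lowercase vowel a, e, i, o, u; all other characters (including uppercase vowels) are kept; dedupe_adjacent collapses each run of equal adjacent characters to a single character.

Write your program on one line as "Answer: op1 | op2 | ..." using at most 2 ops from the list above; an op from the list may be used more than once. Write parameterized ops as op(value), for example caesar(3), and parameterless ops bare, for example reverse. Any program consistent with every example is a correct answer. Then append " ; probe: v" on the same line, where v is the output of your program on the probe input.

caesar(11) | take(1) ; probe: "h"

Check, running the answer program on each example:
  "odo" -> "zoz" -> "z"
  "xvkolbe" -> "igvzwmp" -> "i"
  "iiyrj" -> "ttjcu" -> "t"
  "tljvhzkfp" -> "ewugskvqa" -> "e"
  probe: "wdrtmuyygfj" -> "hocexfjjrqu" -> "h"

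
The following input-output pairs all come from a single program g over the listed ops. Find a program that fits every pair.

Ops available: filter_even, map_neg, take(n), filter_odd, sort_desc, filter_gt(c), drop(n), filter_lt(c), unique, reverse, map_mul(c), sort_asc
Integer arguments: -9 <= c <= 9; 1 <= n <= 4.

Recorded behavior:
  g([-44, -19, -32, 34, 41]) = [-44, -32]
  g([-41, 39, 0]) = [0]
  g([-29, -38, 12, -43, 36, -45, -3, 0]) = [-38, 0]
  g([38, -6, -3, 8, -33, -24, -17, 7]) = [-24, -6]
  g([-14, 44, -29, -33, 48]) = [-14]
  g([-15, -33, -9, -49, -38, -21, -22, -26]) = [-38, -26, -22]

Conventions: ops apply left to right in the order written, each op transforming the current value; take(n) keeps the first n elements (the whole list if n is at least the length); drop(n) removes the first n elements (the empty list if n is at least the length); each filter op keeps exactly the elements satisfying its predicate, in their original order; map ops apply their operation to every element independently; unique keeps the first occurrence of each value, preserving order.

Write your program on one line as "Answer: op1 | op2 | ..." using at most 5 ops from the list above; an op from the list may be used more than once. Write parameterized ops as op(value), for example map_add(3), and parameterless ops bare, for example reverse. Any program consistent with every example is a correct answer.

sort_desc | sort_asc | filter_lt(1) | filter_even

Check, running the answer program on each example:
  [-44, -19, -32, 34, 41] -> [41, 34, -19, -32, -44] -> [-44, -32, -19, 34, 41] -> [-44, -32, -19] -> [-44, -32]
  [-41, 39, 0] -> [39, 0, -41] -> [-41, 0, 39] -> [-41, 0] -> [0]
  [-29, -38, 12, -43, 36, -45, -3, 0] -> [36, 12, 0, -3, -29, -38, -43, -45] -> [-45, -43, -38, -29, -3, 0, 12, 36] -> [-45, -43, -38, -29, -3, 0] -> [-38, 0]
  [38, -6, -3, 8, -33, -24, -17, 7] -> [38, 8, 7, -3, -6, -17, -24, -33] -> [-33, -24, -17, -6, -3, 7, 8, 38] -> [-33, -24, -17, -6, -3] -> [-24, -6]
  [-14, 44, -29, -33, 48] -> [48, 44, -14, -29, -33] -> [-33, -29, -14, 44, 48] -> [-33, -29, -14] -> [-14]
  [-15, -33, -9, -49, -38, -21, -22, -26] -> [-9, -15, -21, -22, -26, -33, -38, -49] -> [-49, -38, -33, -26, -22, -21, -15, -9] -> [-49, -38, -33, -26, -22, -21, -15, -9] -> [-38, -26, -22]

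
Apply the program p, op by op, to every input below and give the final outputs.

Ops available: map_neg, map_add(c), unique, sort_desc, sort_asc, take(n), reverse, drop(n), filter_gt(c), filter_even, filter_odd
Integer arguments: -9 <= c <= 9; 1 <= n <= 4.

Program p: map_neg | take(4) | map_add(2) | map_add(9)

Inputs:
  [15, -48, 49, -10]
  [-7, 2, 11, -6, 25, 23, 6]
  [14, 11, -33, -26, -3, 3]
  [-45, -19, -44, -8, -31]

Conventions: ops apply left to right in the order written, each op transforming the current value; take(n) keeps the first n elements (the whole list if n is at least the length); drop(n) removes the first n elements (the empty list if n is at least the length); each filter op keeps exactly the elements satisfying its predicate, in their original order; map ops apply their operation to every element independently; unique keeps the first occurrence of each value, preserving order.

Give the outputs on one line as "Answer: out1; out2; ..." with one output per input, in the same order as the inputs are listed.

Execution, op by op:
  [15, -48, 49, -10] -> [-15, 48, -49, 10] -> [-15, 48, -49, 10] -> [-13, 50, -47, 12] -> [-4, 59, -38, 21]
  [-7, 2, 11, -6, 25, 23, 6] -> [7, -2, -11, 6, -25, -23, -6] -> [7, -2, -11, 6] -> [9, 0, -9, 8] -> [18, 9, 0, 17]
  [14, 11, -33, -26, -3, 3] -> [-14, -11, 33, 26, 3, -3] -> [-14, -11, 33, 26] -> [-12, -9, 35, 28] -> [-3, 0, 44, 37]
  [-45, -19, -44, -8, -31] -> [45, 19, 44, 8, 31] -> [45, 19, 44, 8] -> [47, 21, 46, 10] -> [56, 30, 55, 19]

[-4, 59, -38, 21]; [18, 9, 0, 17]; [-3, 0, 44, 37]; [56, 30, 55, 19]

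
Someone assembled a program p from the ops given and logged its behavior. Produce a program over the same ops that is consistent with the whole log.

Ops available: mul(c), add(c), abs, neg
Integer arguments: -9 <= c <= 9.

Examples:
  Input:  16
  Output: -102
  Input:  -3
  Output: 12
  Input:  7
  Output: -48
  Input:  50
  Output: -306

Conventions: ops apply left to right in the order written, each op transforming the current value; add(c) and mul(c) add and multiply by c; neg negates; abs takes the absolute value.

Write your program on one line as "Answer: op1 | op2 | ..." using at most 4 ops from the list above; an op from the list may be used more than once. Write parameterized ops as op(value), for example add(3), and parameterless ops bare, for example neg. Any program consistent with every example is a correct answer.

neg | mul(2) | add(-2) | mul(3)

Check, running the answer program on each example:
  16 -> -16 -> -32 -> -34 -> -102
  -3 -> 3 -> 6 -> 4 -> 12
  7 -> -7 -> -14 -> -16 -> -48
  50 -> -50 -> -100 -> -102 -> -306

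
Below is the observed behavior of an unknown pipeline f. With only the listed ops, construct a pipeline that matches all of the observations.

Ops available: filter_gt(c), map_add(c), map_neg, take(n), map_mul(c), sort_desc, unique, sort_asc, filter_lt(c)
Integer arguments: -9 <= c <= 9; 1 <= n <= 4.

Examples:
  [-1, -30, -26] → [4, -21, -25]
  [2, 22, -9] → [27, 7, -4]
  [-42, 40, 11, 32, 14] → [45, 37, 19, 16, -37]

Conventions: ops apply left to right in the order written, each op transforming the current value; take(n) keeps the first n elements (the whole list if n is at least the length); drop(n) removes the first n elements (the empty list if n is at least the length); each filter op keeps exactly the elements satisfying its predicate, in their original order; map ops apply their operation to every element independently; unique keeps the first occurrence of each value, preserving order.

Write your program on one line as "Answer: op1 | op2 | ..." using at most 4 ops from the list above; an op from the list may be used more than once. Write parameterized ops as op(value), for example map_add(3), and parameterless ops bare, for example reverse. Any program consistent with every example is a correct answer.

map_add(-1) | map_add(6) | sort_asc | sort_desc

Check, running the answer program on each example:
  [-1, -30, -26] -> [-2, -31, -27] -> [4, -25, -21] -> [-25, -21, 4] -> [4, -21, -25]
  [2, 22, -9] -> [1, 21, -10] -> [7, 27, -4] -> [-4, 7, 27] -> [27, 7, -4]
  [-42, 40, 11, 32, 14] -> [-43, 39, 10, 31, 13] -> [-37, 45, 16, 37, 19] -> [-37, 16, 19, 37, 45] -> [45, 37, 19, 16, -37]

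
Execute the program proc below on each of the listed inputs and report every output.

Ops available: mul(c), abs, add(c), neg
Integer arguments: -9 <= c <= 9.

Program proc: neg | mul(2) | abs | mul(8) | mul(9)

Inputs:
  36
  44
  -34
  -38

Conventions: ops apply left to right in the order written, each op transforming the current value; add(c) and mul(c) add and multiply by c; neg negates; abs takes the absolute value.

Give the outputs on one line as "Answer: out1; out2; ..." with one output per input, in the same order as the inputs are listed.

Execution, op by op:
  36 -> -36 -> -72 -> 72 -> 576 -> 5184
  44 -> -44 -> -88 -> 88 -> 704 -> 6336
  -34 -> 34 -> 68 -> 68 -> 544 -> 4896
  -38 -> 38 -> 76 -> 76 -> 608 -> 5472

5184; 6336; 4896; 5472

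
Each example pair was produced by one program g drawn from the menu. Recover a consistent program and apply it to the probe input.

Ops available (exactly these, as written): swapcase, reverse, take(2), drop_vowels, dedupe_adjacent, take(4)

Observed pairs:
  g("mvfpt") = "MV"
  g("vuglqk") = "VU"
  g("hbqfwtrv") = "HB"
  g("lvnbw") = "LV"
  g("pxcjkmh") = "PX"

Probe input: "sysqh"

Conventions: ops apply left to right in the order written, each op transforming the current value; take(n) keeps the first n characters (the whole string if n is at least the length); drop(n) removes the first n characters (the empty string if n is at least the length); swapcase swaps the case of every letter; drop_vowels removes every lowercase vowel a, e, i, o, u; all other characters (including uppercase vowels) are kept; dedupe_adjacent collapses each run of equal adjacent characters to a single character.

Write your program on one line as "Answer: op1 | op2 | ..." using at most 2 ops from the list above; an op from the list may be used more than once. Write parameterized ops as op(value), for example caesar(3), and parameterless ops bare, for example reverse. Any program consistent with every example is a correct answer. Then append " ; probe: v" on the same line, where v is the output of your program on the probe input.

swapcase | take(2) ; probe: "SY"

Check, running the answer program on each example:
  "mvfpt" -> "MVFPT" -> "MV"
  "vuglqk" -> "VUGLQK" -> "VU"
  "hbqfwtrv" -> "HBQFWTRV" -> "HB"
  "lvnbw" -> "LVNBW" -> "LV"
  "pxcjkmh" -> "PXCJKMH" -> "PX"
  probe: "sysqh" -> "SYSQH" -> "SY"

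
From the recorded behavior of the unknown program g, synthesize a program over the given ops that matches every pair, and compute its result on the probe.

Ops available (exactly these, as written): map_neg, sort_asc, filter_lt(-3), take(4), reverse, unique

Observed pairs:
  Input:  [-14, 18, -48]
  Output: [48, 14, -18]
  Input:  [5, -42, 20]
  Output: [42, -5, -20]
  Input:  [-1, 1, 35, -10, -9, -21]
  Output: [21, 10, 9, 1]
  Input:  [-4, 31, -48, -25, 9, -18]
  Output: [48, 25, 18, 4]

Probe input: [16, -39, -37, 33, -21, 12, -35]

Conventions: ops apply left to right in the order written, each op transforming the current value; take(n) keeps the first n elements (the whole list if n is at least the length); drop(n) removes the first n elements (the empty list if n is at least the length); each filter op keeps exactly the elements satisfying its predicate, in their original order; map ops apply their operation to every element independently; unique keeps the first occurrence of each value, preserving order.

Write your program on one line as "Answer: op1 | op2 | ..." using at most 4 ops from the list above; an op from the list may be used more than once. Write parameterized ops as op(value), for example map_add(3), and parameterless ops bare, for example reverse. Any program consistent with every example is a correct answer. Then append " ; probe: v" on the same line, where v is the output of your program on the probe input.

sort_asc | map_neg | take(4) ; probe: [39, 37, 35, 21]

Check, running the answer program on each example:
  [-14, 18, -48] -> [-48, -14, 18] -> [48, 14, -18] -> [48, 14, -18]
  [5, -42, 20] -> [-42, 5, 20] -> [42, -5, -20] -> [42, -5, -20]
  [-1, 1, 35, -10, -9, -21] -> [-21, -10, -9, -1, 1, 35] -> [21, 10, 9, 1, -1, -35] -> [21, 10, 9, 1]
  [-4, 31, -48, -25, 9, -18] -> [-48, -25, -18, -4, 9, 31] -> [48, 25, 18, 4, -9, -31] -> [48, 25, 18, 4]
  probe: [16, -39, -37, 33, -21, 12, -35] -> [-39, -37, -35, -21, 12, 16, 33] -> [39, 37, 35, 21, -12, -16, -33] -> [39, 37, 35, 21]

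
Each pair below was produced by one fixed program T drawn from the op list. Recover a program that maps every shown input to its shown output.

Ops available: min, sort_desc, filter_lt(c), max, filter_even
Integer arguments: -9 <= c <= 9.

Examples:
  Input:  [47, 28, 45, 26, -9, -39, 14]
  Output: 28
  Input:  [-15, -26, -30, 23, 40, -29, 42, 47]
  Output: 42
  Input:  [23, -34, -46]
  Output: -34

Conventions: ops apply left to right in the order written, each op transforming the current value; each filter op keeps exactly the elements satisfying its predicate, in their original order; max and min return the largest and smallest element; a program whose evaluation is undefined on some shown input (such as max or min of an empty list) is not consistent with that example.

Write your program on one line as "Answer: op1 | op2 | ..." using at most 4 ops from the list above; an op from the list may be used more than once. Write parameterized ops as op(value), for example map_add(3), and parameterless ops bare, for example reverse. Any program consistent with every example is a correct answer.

filter_even | sort_desc | max

Check, running the answer program on each example:
  [47, 28, 45, 26, -9, -39, 14] -> [28, 26, 14] -> [28, 26, 14] -> 28
  [-15, -26, -30, 23, 40, -29, 42, 47] -> [-26, -30, 40, 42] -> [42, 40, -26, -30] -> 42
  [23, -34, -46] -> [-34, -46] -> [-34, -46] -> -34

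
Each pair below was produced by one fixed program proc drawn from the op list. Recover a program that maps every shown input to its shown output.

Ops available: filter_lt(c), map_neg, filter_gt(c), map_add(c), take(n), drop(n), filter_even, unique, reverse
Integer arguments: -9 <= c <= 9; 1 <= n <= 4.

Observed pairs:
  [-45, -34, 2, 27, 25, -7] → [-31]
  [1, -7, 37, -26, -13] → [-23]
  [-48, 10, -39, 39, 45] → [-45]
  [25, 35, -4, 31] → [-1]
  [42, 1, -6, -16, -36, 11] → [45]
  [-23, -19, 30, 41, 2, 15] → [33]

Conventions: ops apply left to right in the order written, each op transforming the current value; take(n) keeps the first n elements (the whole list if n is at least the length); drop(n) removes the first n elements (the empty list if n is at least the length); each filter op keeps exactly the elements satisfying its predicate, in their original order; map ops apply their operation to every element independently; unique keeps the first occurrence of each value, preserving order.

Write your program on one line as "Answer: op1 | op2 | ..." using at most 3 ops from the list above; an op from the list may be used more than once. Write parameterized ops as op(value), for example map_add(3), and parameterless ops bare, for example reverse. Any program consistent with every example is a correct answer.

filter_even | take(1) | map_add(3)

Check, running the answer program on each example:
  [-45, -34, 2, 27, 25, -7] -> [-34, 2] -> [-34] -> [-31]
  [1, -7, 37, -26, -13] -> [-26] -> [-26] -> [-23]
  [-48, 10, -39, 39, 45] -> [-48, 10] -> [-48] -> [-45]
  [25, 35, -4, 31] -> [-4] -> [-4] -> [-1]
  [42, 1, -6, -16, -36, 11] -> [42, -6, -16, -36] -> [42] -> [45]
  [-23, -19, 30, 41, 2, 15] -> [30, 2] -> [30] -> [33]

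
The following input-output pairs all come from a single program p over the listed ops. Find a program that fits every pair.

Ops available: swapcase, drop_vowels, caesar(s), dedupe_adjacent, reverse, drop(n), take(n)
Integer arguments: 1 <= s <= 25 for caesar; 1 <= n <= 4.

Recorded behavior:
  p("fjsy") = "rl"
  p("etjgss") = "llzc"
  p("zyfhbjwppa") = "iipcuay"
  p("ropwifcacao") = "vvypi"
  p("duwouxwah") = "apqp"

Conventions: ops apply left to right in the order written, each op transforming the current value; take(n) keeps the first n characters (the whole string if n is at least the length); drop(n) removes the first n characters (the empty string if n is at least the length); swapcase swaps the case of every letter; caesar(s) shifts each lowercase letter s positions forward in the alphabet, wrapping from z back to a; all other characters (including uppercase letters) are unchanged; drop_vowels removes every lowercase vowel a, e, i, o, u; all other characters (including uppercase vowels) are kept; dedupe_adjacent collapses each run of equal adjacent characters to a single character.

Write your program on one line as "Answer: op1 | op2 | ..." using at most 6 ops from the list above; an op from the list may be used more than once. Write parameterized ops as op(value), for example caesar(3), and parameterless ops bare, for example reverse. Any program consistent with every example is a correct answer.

drop(2) | drop_vowels | caesar(2) | caesar(17) | reverse

Check, running the answer program on each example:
  "fjsy" -> "sy" -> "sy" -> "ua" -> "lr" -> "rl"
  "etjgss" -> "jgss" -> "jgss" -> "liuu" -> "czll" -> "llzc"
  "zyfhbjwppa" -> "fhbjwppa" -> "fhbjwpp" -> "hjdlyrr" -> "yaucpii" -> "iipcuay"
  "ropwifcacao" -> "pwifcacao" -> "pwfcc" -> "ryhee" -> "ipyvv" -> "vvypi"
  "duwouxwah" -> "wouxwah" -> "wxwh" -> "yzyj" -> "pqpa" -> "apqp"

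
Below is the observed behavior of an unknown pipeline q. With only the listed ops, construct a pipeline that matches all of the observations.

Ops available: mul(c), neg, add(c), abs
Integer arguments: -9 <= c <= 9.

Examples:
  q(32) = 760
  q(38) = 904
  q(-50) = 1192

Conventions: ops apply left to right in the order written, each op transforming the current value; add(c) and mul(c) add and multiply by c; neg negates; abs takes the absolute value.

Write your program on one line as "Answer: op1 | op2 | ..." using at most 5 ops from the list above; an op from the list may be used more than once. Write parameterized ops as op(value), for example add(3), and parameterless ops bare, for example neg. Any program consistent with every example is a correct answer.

abs | mul(6) | mul(-4) | add(8) | neg

Check, running the answer program on each example:
  32 -> 32 -> 192 -> -768 -> -760 -> 760
  38 -> 38 -> 228 -> -912 -> -904 -> 904
  -50 -> 50 -> 300 -> -1200 -> -1192 -> 1192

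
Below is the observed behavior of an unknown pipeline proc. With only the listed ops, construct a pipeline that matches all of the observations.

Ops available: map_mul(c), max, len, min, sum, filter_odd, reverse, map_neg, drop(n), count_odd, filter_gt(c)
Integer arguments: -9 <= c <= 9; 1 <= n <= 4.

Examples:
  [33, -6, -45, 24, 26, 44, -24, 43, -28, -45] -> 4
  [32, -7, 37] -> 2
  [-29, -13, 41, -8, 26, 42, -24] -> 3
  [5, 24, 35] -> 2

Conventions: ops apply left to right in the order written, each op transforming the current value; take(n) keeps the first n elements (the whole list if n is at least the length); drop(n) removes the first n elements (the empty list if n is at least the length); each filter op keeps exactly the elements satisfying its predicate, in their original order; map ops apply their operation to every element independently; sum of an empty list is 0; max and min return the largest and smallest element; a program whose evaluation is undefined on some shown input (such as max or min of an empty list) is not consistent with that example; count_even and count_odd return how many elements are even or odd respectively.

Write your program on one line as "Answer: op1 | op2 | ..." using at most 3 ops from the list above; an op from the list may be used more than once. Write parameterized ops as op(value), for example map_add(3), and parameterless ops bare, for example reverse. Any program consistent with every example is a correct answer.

filter_odd | reverse | len

Check, running the answer program on each example:
  [33, -6, -45, 24, 26, 44, -24, 43, -28, -45] -> [33, -45, 43, -45] -> [-45, 43, -45, 33] -> 4
  [32, -7, 37] -> [-7, 37] -> [37, -7] -> 2
  [-29, -13, 41, -8, 26, 42, -24] -> [-29, -13, 41] -> [41, -13, -29] -> 3
  [5, 24, 35] -> [5, 35] -> [35, 5] -> 2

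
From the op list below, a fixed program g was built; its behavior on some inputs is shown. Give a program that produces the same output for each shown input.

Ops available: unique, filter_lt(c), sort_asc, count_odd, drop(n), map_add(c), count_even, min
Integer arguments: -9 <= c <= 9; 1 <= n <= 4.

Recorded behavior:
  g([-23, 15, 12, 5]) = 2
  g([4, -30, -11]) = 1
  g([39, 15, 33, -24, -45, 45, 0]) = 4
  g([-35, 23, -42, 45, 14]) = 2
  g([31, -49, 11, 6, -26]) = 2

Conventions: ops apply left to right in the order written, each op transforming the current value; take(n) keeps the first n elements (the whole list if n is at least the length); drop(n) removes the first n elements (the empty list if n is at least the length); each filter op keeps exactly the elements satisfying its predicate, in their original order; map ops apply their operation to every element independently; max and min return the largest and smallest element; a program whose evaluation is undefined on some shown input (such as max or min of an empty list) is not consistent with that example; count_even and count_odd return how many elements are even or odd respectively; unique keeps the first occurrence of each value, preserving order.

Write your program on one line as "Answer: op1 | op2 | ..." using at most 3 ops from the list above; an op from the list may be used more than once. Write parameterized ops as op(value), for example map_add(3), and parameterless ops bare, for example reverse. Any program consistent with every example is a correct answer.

drop(1) | count_odd

Check, running the answer program on each example:
  [-23, 15, 12, 5] -> [15, 12, 5] -> 2
  [4, -30, -11] -> [-30, -11] -> 1
  [39, 15, 33, -24, -45, 45, 0] -> [15, 33, -24, -45, 45, 0] -> 4
  [-35, 23, -42, 45, 14] -> [23, -42, 45, 14] -> 2
  [31, -49, 11, 6, -26] -> [-49, 11, 6, -26] -> 2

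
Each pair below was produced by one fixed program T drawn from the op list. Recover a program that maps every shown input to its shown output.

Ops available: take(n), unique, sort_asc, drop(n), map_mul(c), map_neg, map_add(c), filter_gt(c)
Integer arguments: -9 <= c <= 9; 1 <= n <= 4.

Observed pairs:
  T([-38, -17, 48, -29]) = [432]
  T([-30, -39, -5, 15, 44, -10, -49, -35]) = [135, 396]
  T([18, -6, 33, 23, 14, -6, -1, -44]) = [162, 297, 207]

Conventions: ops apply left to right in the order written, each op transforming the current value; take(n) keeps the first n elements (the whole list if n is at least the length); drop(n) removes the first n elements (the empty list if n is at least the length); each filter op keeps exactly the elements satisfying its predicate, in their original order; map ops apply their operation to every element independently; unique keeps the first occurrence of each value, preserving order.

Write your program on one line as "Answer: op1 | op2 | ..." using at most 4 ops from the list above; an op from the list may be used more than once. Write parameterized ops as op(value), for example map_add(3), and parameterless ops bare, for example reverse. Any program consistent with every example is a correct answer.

filter_gt(0) | map_mul(-9) | map_neg | take(3)

Check, running the answer program on each example:
  [-38, -17, 48, -29] -> [48] -> [-432] -> [432] -> [432]
  [-30, -39, -5, 15, 44, -10, -49, -35] -> [15, 44] -> [-135, -396] -> [135, 396] -> [135, 396]
  [18, -6, 33, 23, 14, -6, -1, -44] -> [18, 33, 23, 14] -> [-162, -297, -207, -126] -> [162, 297, 207, 126] -> [162, 297, 207]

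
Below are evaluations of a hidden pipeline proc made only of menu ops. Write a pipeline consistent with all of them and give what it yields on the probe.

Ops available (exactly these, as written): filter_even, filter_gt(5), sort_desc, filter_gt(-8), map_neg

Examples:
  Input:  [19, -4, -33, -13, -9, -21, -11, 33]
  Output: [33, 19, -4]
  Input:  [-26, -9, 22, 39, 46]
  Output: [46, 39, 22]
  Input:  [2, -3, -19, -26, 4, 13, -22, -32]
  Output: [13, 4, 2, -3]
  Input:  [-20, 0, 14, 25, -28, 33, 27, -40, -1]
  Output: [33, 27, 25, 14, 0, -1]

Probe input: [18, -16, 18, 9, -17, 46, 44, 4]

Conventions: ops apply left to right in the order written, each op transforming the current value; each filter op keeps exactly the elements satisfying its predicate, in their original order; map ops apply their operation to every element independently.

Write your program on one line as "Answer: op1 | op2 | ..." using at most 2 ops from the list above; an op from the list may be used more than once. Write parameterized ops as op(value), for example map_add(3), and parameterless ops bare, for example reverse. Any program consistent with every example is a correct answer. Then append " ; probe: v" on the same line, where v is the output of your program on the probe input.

filter_gt(-8) | sort_desc ; probe: [46, 44, 18, 18, 9, 4]

Check, running the answer program on each example:
  [19, -4, -33, -13, -9, -21, -11, 33] -> [19, -4, 33] -> [33, 19, -4]
  [-26, -9, 22, 39, 46] -> [22, 39, 46] -> [46, 39, 22]
  [2, -3, -19, -26, 4, 13, -22, -32] -> [2, -3, 4, 13] -> [13, 4, 2, -3]
  [-20, 0, 14, 25, -28, 33, 27, -40, -1] -> [0, 14, 25, 33, 27, -1] -> [33, 27, 25, 14, 0, -1]
  probe: [18, -16, 18, 9, -17, 46, 44, 4] -> [18, 18, 9, 46, 44, 4] -> [46, 44, 18, 18, 9, 4]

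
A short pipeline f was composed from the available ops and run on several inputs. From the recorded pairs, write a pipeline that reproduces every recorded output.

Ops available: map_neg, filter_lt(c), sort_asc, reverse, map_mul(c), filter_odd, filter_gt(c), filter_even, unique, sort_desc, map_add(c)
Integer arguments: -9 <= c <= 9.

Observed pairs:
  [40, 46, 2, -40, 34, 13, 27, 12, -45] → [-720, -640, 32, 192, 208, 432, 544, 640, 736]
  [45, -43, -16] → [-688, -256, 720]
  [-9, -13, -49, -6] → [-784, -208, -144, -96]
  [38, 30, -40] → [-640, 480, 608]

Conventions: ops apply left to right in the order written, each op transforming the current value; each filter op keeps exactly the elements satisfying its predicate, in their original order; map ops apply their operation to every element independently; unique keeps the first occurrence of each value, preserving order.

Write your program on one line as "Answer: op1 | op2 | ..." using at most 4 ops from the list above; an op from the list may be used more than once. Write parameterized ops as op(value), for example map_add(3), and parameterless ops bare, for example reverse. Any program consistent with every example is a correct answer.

sort_desc | map_mul(4) | map_mul(4) | reverse

Check, running the answer program on each example:
  [40, 46, 2, -40, 34, 13, 27, 12, -45] -> [46, 40, 34, 27, 13, 12, 2, -40, -45] -> [184, 160, 136, 108, 52, 48, 8, -160, -180] -> [736, 640, 544, 432, 208, 192, 32, -640, -720] -> [-720, -640, 32, 192, 208, 432, 544, 640, 736]
  [45, -43, -16] -> [45, -16, -43] -> [180, -64, -172] -> [720, -256, -688] -> [-688, -256, 720]
  [-9, -13, -49, -6] -> [-6, -9, -13, -49] -> [-24, -36, -52, -196] -> [-96, -144, -208, -784] -> [-784, -208, -144, -96]
  [38, 30, -40] -> [38, 30, -40] -> [152, 120, -160] -> [608, 480, -640] -> [-640, 480, 608]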